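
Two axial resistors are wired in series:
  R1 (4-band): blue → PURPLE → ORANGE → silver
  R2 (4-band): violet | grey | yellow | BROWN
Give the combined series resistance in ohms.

R1: blue, violet → 67; orange ×10^3 → 67000 Ω.
R2: violet, grey → 78; yellow ×10^4 → 780000 Ω.
Series: 67000 + 780000 = 847000 Ω.

847000 Ω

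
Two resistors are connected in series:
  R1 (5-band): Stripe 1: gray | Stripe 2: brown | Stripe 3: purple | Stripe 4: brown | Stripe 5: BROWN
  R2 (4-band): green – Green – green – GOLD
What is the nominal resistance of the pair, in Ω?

5508170 Ω

R1: grey, brown, violet → 817; brown ×10 → 8170 Ω.
R2: green, green → 55; green ×10^5 → 5500000 Ω.
Series: 8170 + 5500000 = 5508170 Ω.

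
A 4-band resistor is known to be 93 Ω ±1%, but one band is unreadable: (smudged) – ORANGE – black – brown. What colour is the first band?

93 Ω = 93 × 10^0.
The first band gives digit 9 of the significand, and 9 is white.

white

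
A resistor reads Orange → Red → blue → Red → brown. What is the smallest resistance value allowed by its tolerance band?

Orange → 3 (first significant figure)
Red → 2 (second significant figure)
Blue → 6 (third significant figure)
Red → ×10^2 multiplier
Brown → ±1% tolerance
326 × 100 = 32600 Ω
Smallest = 32600 × (1 − 1/100) = 32274 Ω.

32274 Ω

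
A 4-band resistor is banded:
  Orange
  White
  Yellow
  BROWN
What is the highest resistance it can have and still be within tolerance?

Orange → 3 (first significant figure)
White → 9 (second significant figure)
Yellow → ×10^4 multiplier
Brown → ±1% tolerance
39 × 10000 = 390000 Ω
Highest = 390000 × (1 + 1/100) = 393900 Ω.

393900 Ω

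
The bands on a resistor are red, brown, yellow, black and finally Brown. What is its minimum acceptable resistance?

211.86 Ω

Red → 2 (first significant figure)
Brown → 1 (second significant figure)
Yellow → 4 (third significant figure)
Black → ×1 multiplier
Brown → ±1% tolerance
214 × 1 = 214 Ω
Minimum = 214 × (1 − 1/100) = 211.86 Ω.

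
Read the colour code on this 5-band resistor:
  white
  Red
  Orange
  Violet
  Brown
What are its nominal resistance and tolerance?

9230000000 Ω ±1%

White → 9 (first significant figure)
Red → 2 (second significant figure)
Orange → 3 (third significant figure)
Violet → ×10^7 multiplier
Brown → ±1% tolerance
923 × 10000000 = 9230000000 Ω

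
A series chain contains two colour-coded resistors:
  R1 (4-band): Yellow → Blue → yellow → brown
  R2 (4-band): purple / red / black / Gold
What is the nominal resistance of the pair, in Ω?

460072 Ω

R1: yellow, blue → 46; yellow ×10^4 → 460000 Ω.
R2: violet, red → 72; black ×1 → 72 Ω.
Series: 460000 + 72 = 460072 Ω.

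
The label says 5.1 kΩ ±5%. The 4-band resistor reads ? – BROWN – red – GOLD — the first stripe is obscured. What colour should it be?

5100 Ω = 51 × 10^2.
The first band gives digit 5 of the significand, and 5 is green.

green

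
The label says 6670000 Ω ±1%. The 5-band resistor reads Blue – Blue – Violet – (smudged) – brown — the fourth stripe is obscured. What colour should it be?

6670000 Ω = 667 × 10^4.
The fourth band is the multiplier, 10^4, which is yellow.

yellow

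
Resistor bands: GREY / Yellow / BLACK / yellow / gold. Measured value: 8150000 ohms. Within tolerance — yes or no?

yes

Grey → 8 (first significant figure)
Yellow → 4 (second significant figure)
Black → 0 (third significant figure)
Yellow → ×10^4 multiplier
Gold → ±5% tolerance
840 × 10000 = 8400000 Ω
Allowed range: 7980000 Ω to 8820000 Ω.
8150000 ohms lies inside that range.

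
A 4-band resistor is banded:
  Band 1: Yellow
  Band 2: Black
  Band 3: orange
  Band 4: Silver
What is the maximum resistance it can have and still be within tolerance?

44000 Ω

Yellow → 4 (first significant figure)
Black → 0 (second significant figure)
Orange → ×10^3 multiplier
Silver → ±10% tolerance
40 × 1000 = 40000 Ω
Maximum = 40000 × (1 + 10/100) = 44000 Ω.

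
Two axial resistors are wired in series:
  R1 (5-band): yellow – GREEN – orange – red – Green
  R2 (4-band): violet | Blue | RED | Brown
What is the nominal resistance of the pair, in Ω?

52900 Ω

R1: yellow, green, orange → 453; red ×10^2 → 45300 Ω.
R2: violet, blue → 76; red ×10^2 → 7600 Ω.
Series: 45300 + 7600 = 52900 Ω.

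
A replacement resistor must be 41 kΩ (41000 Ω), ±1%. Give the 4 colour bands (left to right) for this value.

yellow, brown, orange, brown

41000 Ω = 41 × 10^3.
4 → yellow
1 → brown
Multiplier 10^3 → orange.
±1% tolerance → brown.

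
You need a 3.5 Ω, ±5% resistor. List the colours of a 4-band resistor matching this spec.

3.5 Ω = 35 × 10^-1.
3 → orange
5 → green
Multiplier 10^-1 → gold.
±5% tolerance → gold.

orange, green, gold, gold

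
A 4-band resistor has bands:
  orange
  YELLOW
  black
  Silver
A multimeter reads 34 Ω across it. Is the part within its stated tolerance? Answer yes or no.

Orange → 3 (first significant figure)
Yellow → 4 (second significant figure)
Black → ×1 multiplier
Silver → ±10% tolerance
34 × 1 = 34 Ω
Allowed range: 30.6 Ω to 37.4 Ω.
34 Ω lies inside that range.

yes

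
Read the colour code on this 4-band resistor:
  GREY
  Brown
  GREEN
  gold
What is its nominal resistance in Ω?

8100000 Ω

Grey → 8 (first significant figure)
Brown → 1 (second significant figure)
Green → ×10^5 multiplier
81 × 100000 = 8100000 Ω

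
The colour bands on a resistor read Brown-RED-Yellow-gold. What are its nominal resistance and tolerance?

120000 Ω ±5%

Brown → 1 (first significant figure)
Red → 2 (second significant figure)
Yellow → ×10^4 multiplier
Gold → ±5% tolerance
12 × 10000 = 120000 Ω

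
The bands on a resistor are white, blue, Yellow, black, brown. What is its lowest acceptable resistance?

954.36 Ω

White → 9 (first significant figure)
Blue → 6 (second significant figure)
Yellow → 4 (third significant figure)
Black → ×1 multiplier
Brown → ±1% tolerance
964 × 1 = 964 Ω
Lowest = 964 × (1 − 1/100) = 954.36 Ω.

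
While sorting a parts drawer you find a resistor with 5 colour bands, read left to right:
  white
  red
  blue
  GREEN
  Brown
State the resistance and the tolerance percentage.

White → 9 (first significant figure)
Red → 2 (second significant figure)
Blue → 6 (third significant figure)
Green → ×10^5 multiplier
Brown → ±1% tolerance
926 × 100000 = 92600000 Ω

92600000 Ω ±1%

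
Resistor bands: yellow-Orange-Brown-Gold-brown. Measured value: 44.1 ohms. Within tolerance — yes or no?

no

Yellow → 4 (first significant figure)
Orange → 3 (second significant figure)
Brown → 1 (third significant figure)
Gold → ×0.1 multiplier
Brown → ±1% tolerance
431 × 0.1 = 43.1 Ω
Allowed range: 42.669 Ω to 43.531 Ω.
44.1 ohms lies outside that range.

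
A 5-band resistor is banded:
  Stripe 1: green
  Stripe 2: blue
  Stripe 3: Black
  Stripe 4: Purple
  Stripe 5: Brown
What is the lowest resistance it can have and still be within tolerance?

Green → 5 (first significant figure)
Blue → 6 (second significant figure)
Black → 0 (third significant figure)
Violet → ×10^7 multiplier
Brown → ±1% tolerance
560 × 10000000 = 5600000000 Ω
Lowest = 5600000000 × (1 − 1/100) = 5544000000 Ω.

5544000000 Ω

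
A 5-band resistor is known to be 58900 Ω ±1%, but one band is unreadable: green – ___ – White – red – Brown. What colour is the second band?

grey

58900 Ω = 589 × 10^2.
The second band gives digit 8 of the significand, and 8 is grey.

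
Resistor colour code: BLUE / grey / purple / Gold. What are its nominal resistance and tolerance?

Blue → 6 (first significant figure)
Grey → 8 (second significant figure)
Violet → ×10^7 multiplier
Gold → ±5% tolerance
68 × 10000000 = 680000000 Ω

680000000 Ω ±5%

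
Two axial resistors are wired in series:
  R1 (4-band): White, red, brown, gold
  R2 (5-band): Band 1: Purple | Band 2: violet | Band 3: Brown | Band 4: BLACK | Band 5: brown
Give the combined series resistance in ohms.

1691 Ω

R1: white, red → 92; brown ×10 → 920 Ω.
R2: violet, violet, brown → 771; black ×1 → 771 Ω.
Series: 920 + 771 = 1691 Ω.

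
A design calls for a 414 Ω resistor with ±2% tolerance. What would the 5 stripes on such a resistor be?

yellow, brown, yellow, black, red

414 Ω = 414 × 10^0.
4 → yellow
1 → brown
4 → yellow
Multiplier 10^0 → black.
±2% tolerance → red.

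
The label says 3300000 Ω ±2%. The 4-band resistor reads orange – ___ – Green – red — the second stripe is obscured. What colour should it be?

orange

3300000 Ω = 33 × 10^5.
The second band gives digit 3 of the significand, and 3 is orange.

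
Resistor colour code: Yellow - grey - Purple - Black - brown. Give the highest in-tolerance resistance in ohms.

Yellow → 4 (first significant figure)
Grey → 8 (second significant figure)
Violet → 7 (third significant figure)
Black → ×1 multiplier
Brown → ±1% tolerance
487 × 1 = 487 Ω
Highest = 487 × (1 + 1/100) = 491.87 Ω.

491.87 Ω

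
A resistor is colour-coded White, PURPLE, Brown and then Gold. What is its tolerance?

The last band, gold, is the tolerance band.
Gold corresponds to ±5%.

±5%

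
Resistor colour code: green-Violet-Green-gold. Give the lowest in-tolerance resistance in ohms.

Green → 5 (first significant figure)
Violet → 7 (second significant figure)
Green → ×10^5 multiplier
Gold → ±5% tolerance
57 × 100000 = 5700000 Ω
Lowest = 5700000 × (1 − 5/100) = 5415000 Ω.

5415000 Ω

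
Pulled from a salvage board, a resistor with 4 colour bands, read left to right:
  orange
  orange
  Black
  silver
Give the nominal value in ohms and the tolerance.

33 Ω ±10%

Orange → 3 (first significant figure)
Orange → 3 (second significant figure)
Black → ×1 multiplier
Silver → ±10% tolerance
33 × 1 = 33 Ω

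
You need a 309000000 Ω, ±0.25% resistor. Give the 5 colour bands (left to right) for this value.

orange, black, white, blue, blue

309000000 Ω = 309 × 10^6.
3 → orange
0 → black
9 → white
Multiplier 10^6 → blue.
±0.25% tolerance → blue.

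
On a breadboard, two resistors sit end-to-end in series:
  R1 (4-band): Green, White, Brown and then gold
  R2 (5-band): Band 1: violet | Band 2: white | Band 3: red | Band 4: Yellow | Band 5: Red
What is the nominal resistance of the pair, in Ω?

R1: green, white → 59; brown ×10 → 590 Ω.
R2: violet, white, red → 792; yellow ×10^4 → 7920000 Ω.
Series: 590 + 7920000 = 7920590 Ω.

7920590 Ω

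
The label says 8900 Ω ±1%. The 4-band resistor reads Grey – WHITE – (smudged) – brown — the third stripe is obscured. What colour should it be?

8900 Ω = 89 × 10^2.
The third band is the multiplier, 10^2, which is red.

red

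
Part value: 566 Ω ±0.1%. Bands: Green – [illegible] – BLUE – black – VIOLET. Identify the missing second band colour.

blue

566 Ω = 566 × 10^0.
The second band gives digit 6 of the significand, and 6 is blue.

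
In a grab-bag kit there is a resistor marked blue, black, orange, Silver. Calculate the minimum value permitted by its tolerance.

Blue → 6 (first significant figure)
Black → 0 (second significant figure)
Orange → ×10^3 multiplier
Silver → ±10% tolerance
60 × 1000 = 60000 Ω
Minimum = 60000 × (1 − 10/100) = 54000 Ω.

54000 Ω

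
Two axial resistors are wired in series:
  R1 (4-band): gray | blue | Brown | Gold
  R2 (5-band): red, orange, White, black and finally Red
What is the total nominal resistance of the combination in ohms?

R1: grey, blue → 86; brown ×10 → 860 Ω.
R2: red, orange, white → 239; black ×1 → 239 Ω.
Series: 860 + 239 = 1099 Ω.

1099 Ω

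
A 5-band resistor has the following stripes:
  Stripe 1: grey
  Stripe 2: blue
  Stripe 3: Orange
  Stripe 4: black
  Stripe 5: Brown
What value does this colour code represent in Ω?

Grey → 8 (first significant figure)
Blue → 6 (second significant figure)
Orange → 3 (third significant figure)
Black → ×1 multiplier
863 × 1 = 863 Ω

863 Ω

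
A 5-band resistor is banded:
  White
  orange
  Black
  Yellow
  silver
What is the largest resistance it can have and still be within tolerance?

10230000 Ω

White → 9 (first significant figure)
Orange → 3 (second significant figure)
Black → 0 (third significant figure)
Yellow → ×10^4 multiplier
Silver → ±10% tolerance
930 × 10000 = 9300000 Ω
Largest = 9300000 × (1 + 10/100) = 10230000 Ω.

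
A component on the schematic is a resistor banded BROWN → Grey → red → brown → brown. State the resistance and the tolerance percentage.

1820 Ω ±1%

Brown → 1 (first significant figure)
Grey → 8 (second significant figure)
Red → 2 (third significant figure)
Brown → ×10 multiplier
Brown → ±1% tolerance
182 × 10 = 1820 Ω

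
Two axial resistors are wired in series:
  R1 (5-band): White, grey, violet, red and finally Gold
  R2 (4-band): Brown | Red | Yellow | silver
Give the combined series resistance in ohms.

R1: white, grey, violet → 987; red ×10^2 → 98700 Ω.
R2: brown, red → 12; yellow ×10^4 → 120000 Ω.
Series: 98700 + 120000 = 218700 Ω.

218700 Ω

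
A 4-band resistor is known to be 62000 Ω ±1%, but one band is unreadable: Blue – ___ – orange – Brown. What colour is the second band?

red

62000 Ω = 62 × 10^3.
The second band gives digit 2 of the significand, and 2 is red.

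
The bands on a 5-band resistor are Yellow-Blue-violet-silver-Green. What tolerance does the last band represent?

±0.5%

The last band, green, is the tolerance band.
Green corresponds to ±0.5%.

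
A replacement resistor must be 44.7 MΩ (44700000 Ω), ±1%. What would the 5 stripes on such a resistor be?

44700000 Ω = 447 × 10^5.
4 → yellow
4 → yellow
7 → violet
Multiplier 10^5 → green.
±1% tolerance → brown.

yellow, yellow, violet, green, brown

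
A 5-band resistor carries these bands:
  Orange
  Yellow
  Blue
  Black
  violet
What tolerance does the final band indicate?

The last band, violet, is the tolerance band.
Violet corresponds to ±0.1%.

±0.1%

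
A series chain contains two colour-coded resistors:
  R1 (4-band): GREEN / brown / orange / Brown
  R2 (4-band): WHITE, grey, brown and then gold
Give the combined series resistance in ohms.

R1: green, brown → 51; orange ×10^3 → 51000 Ω.
R2: white, grey → 98; brown ×10 → 980 Ω.
Series: 51000 + 980 = 51980 Ω.

51980 Ω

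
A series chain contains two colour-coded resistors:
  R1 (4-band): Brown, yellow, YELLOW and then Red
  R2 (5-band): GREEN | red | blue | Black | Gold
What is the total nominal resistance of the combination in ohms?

R1: brown, yellow → 14; yellow ×10^4 → 140000 Ω.
R2: green, red, blue → 526; black ×1 → 526 Ω.
Series: 140000 + 526 = 140526 Ω.

140526 Ω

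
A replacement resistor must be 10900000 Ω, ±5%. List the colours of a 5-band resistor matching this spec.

brown, black, white, green, gold

10900000 Ω = 109 × 10^5.
1 → brown
0 → black
9 → white
Multiplier 10^5 → green.
±5% tolerance → gold.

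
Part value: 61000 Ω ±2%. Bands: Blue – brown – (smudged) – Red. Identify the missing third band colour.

orange

61000 Ω = 61 × 10^3.
The third band is the multiplier, 10^3, which is orange.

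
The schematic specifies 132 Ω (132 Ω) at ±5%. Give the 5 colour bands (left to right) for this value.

132 Ω = 132 × 10^0.
1 → brown
3 → orange
2 → red
Multiplier 10^0 → black.
±5% tolerance → gold.

brown, orange, red, black, gold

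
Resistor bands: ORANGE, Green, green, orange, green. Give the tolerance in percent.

±0.5%

The last band, green, is the tolerance band.
Green corresponds to ±0.5%.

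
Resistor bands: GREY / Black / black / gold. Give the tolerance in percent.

±5%

The last band, gold, is the tolerance band.
Gold corresponds to ±5%.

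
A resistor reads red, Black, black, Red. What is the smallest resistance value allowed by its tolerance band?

19.6 Ω

Red → 2 (first significant figure)
Black → 0 (second significant figure)
Black → ×1 multiplier
Red → ±2% tolerance
20 × 1 = 20 Ω
Smallest = 20 × (1 − 2/100) = 19.6 Ω.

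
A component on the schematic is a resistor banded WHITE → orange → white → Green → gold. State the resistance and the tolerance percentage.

93900000 Ω ±5%

White → 9 (first significant figure)
Orange → 3 (second significant figure)
White → 9 (third significant figure)
Green → ×10^5 multiplier
Gold → ±5% tolerance
939 × 100000 = 93900000 Ω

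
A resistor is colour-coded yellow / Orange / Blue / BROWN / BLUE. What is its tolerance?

±0.25%

The last band, blue, is the tolerance band.
Blue corresponds to ±0.25%.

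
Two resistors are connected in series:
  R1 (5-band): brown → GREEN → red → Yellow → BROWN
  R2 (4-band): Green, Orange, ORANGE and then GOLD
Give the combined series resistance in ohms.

R1: brown, green, red → 152; yellow ×10^4 → 1520000 Ω.
R2: green, orange → 53; orange ×10^3 → 53000 Ω.
Series: 1520000 + 53000 = 1573000 Ω.

1573000 Ω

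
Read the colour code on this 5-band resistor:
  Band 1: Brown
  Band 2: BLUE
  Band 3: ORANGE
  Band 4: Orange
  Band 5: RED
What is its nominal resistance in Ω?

Brown → 1 (first significant figure)
Blue → 6 (second significant figure)
Orange → 3 (third significant figure)
Orange → ×10^3 multiplier
163 × 1000 = 163000 Ω

163000 Ω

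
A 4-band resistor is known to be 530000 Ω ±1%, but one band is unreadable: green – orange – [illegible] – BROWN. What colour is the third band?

yellow

530000 Ω = 53 × 10^4.
The third band is the multiplier, 10^4, which is yellow.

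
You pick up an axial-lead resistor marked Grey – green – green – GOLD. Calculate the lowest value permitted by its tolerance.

Grey → 8 (first significant figure)
Green → 5 (second significant figure)
Green → ×10^5 multiplier
Gold → ±5% tolerance
85 × 100000 = 8500000 Ω
Lowest = 8500000 × (1 − 5/100) = 8075000 Ω.

8075000 Ω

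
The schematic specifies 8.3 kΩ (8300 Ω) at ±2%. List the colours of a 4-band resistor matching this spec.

8300 Ω = 83 × 10^2.
8 → grey
3 → orange
Multiplier 10^2 → red.
±2% tolerance → red.

grey, orange, red, red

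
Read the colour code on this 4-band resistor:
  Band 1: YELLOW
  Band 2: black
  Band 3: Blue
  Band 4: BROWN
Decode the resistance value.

40000000 Ω

Yellow → 4 (first significant figure)
Black → 0 (second significant figure)
Blue → ×10^6 multiplier
40 × 1000000 = 40000000 Ω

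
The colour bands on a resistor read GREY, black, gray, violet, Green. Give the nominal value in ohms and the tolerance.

8080000000 Ω ±0.5%

Grey → 8 (first significant figure)
Black → 0 (second significant figure)
Grey → 8 (third significant figure)
Violet → ×10^7 multiplier
Green → ±0.5% tolerance
808 × 10000000 = 8080000000 Ω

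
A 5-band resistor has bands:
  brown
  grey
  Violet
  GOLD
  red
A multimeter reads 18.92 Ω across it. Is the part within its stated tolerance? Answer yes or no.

yes

Brown → 1 (first significant figure)
Grey → 8 (second significant figure)
Violet → 7 (third significant figure)
Gold → ×0.1 multiplier
Red → ±2% tolerance
187 × 0.1 = 18.7 Ω
Allowed range: 18.326 Ω to 19.074 Ω.
18.92 Ω lies inside that range.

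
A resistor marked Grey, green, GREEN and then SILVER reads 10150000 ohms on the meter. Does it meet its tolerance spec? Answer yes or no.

no

Grey → 8 (first significant figure)
Green → 5 (second significant figure)
Green → ×10^5 multiplier
Silver → ±10% tolerance
85 × 100000 = 8500000 Ω
Allowed range: 7650000 Ω to 9350000 Ω.
10150000 ohms lies outside that range.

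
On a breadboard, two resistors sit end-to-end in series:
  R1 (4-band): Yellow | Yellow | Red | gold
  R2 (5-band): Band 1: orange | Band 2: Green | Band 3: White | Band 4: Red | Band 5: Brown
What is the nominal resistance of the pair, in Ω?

R1: yellow, yellow → 44; red ×10^2 → 4400 Ω.
R2: orange, green, white → 359; red ×10^2 → 35900 Ω.
Series: 4400 + 35900 = 40300 Ω.

40300 Ω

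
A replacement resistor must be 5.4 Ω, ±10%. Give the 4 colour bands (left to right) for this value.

green, yellow, gold, silver

5.4 Ω = 54 × 10^-1.
5 → green
4 → yellow
Multiplier 10^-1 → gold.
±10% tolerance → silver.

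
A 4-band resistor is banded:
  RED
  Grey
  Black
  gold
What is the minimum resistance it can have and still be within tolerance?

Red → 2 (first significant figure)
Grey → 8 (second significant figure)
Black → ×1 multiplier
Gold → ±5% tolerance
28 × 1 = 28 Ω
Minimum = 28 × (1 − 5/100) = 26.6 Ω.

26.6 Ω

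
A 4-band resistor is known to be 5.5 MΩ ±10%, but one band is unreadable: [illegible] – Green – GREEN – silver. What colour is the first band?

5500000 Ω = 55 × 10^5.
The first band gives digit 5 of the significand, and 5 is green.

green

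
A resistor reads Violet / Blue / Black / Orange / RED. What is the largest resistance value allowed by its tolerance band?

775200 Ω

Violet → 7 (first significant figure)
Blue → 6 (second significant figure)
Black → 0 (third significant figure)
Orange → ×10^3 multiplier
Red → ±2% tolerance
760 × 1000 = 760000 Ω
Largest = 760000 × (1 + 2/100) = 775200 Ω.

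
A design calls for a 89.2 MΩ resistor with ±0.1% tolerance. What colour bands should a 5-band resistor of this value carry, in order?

89200000 Ω = 892 × 10^5.
8 → grey
9 → white
2 → red
Multiplier 10^5 → green.
±0.1% tolerance → violet.

grey, white, red, green, violet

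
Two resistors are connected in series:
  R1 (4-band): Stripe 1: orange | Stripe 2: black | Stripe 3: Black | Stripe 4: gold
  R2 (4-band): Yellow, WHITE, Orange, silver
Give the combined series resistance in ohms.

R1: orange, black → 30; black ×1 → 30 Ω.
R2: yellow, white → 49; orange ×10^3 → 49000 Ω.
Series: 30 + 49000 = 49030 Ω.

49030 Ω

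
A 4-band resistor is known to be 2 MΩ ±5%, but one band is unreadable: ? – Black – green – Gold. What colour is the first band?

2000000 Ω = 20 × 10^5.
The first band gives digit 2 of the significand, and 2 is red.

red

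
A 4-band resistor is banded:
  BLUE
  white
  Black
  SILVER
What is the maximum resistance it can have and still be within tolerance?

Blue → 6 (first significant figure)
White → 9 (second significant figure)
Black → ×1 multiplier
Silver → ±10% tolerance
69 × 1 = 69 Ω
Maximum = 69 × (1 + 10/100) = 75.9 Ω.

75.9 Ω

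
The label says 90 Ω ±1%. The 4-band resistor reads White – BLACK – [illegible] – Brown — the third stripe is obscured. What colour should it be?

black

90 Ω = 90 × 10^0.
The third band is the multiplier, 10^0, which is black.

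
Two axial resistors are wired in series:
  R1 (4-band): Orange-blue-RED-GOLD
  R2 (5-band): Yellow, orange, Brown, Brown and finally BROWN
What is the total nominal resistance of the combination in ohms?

7910 Ω

R1: orange, blue → 36; red ×10^2 → 3600 Ω.
R2: yellow, orange, brown → 431; brown ×10 → 4310 Ω.
Series: 3600 + 4310 = 7910 Ω.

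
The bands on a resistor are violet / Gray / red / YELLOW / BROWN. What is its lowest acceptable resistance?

7741800 Ω

Violet → 7 (first significant figure)
Grey → 8 (second significant figure)
Red → 2 (third significant figure)
Yellow → ×10^4 multiplier
Brown → ±1% tolerance
782 × 10000 = 7820000 Ω
Lowest = 7820000 × (1 − 1/100) = 7741800 Ω.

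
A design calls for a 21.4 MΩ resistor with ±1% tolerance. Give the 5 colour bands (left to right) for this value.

red, brown, yellow, green, brown

21400000 Ω = 214 × 10^5.
2 → red
1 → brown
4 → yellow
Multiplier 10^5 → green.
±1% tolerance → brown.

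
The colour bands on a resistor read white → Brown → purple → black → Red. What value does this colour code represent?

917 Ω

White → 9 (first significant figure)
Brown → 1 (second significant figure)
Violet → 7 (third significant figure)
Black → ×1 multiplier
917 × 1 = 917 Ω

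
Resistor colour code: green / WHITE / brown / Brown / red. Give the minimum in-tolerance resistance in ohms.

5791.8 Ω

Green → 5 (first significant figure)
White → 9 (second significant figure)
Brown → 1 (third significant figure)
Brown → ×10 multiplier
Red → ±2% tolerance
591 × 10 = 5910 Ω
Minimum = 5910 × (1 − 2/100) = 5791.8 Ω.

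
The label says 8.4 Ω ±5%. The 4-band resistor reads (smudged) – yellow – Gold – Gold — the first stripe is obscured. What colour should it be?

grey

8.4 Ω = 84 × 10^-1.
The first band gives digit 8 of the significand, and 8 is grey.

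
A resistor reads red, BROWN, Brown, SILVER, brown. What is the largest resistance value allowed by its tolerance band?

2.1311 Ω

Red → 2 (first significant figure)
Brown → 1 (second significant figure)
Brown → 1 (third significant figure)
Silver → ×0.01 multiplier
Brown → ±1% tolerance
211 × 0.01 = 2.11 Ω
Largest = 2.11 × (1 + 1/100) = 2.1311 Ω.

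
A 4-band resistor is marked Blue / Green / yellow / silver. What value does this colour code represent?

Blue → 6 (first significant figure)
Green → 5 (second significant figure)
Yellow → ×10^4 multiplier
65 × 10000 = 650000 Ω

650000 Ω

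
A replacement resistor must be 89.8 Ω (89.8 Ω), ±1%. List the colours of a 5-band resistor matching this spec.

grey, white, grey, gold, brown

89.8 Ω = 898 × 10^-1.
8 → grey
9 → white
8 → grey
Multiplier 10^-1 → gold.
±1% tolerance → brown.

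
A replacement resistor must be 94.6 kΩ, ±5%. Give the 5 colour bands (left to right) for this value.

white, yellow, blue, red, gold

94600 Ω = 946 × 10^2.
9 → white
4 → yellow
6 → blue
Multiplier 10^2 → red.
±5% tolerance → gold.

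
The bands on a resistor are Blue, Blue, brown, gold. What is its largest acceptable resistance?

693 Ω

Blue → 6 (first significant figure)
Blue → 6 (second significant figure)
Brown → ×10 multiplier
Gold → ±5% tolerance
66 × 10 = 660 Ω
Largest = 660 × (1 + 5/100) = 693 Ω.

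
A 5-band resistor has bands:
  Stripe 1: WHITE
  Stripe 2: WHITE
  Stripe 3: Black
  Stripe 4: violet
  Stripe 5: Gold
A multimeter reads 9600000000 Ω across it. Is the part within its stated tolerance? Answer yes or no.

White → 9 (first significant figure)
White → 9 (second significant figure)
Black → 0 (third significant figure)
Violet → ×10^7 multiplier
Gold → ±5% tolerance
990 × 10000000 = 9900000000 Ω
Allowed range: 9405000000 Ω to 10395000000 Ω.
9600000000 Ω lies inside that range.

yes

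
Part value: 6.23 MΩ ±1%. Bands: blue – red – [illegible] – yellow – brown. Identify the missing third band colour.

6230000 Ω = 623 × 10^4.
The third band gives digit 3 of the significand, and 3 is orange.

orange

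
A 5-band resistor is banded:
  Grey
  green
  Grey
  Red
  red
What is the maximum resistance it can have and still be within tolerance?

Grey → 8 (first significant figure)
Green → 5 (second significant figure)
Grey → 8 (third significant figure)
Red → ×10^2 multiplier
Red → ±2% tolerance
858 × 100 = 85800 Ω
Maximum = 85800 × (1 + 2/100) = 87516 Ω.

87516 Ω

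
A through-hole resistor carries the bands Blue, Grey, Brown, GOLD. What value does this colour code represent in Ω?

Blue → 6 (first significant figure)
Grey → 8 (second significant figure)
Brown → ×10 multiplier
68 × 10 = 680 Ω

680 Ω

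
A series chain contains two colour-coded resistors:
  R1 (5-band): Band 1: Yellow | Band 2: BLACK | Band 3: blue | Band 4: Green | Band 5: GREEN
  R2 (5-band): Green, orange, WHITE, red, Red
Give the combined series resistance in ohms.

40653900 Ω

R1: yellow, black, blue → 406; green ×10^5 → 40600000 Ω.
R2: green, orange, white → 539; red ×10^2 → 53900 Ω.
Series: 40600000 + 53900 = 40653900 Ω.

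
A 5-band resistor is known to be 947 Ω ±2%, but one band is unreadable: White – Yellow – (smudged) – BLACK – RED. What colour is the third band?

violet

947 Ω = 947 × 10^0.
The third band gives digit 7 of the significand, and 7 is violet.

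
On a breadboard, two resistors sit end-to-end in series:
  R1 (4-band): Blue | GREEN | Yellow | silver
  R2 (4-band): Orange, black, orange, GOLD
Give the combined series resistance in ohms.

680000 Ω

R1: blue, green → 65; yellow ×10^4 → 650000 Ω.
R2: orange, black → 30; orange ×10^3 → 30000 Ω.
Series: 650000 + 30000 = 680000 Ω.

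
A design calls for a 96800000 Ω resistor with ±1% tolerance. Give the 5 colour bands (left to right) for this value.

96800000 Ω = 968 × 10^5.
9 → white
6 → blue
8 → grey
Multiplier 10^5 → green.
±1% tolerance → brown.

white, blue, grey, green, brown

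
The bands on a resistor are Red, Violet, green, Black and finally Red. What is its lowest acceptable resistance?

269.5 Ω

Red → 2 (first significant figure)
Violet → 7 (second significant figure)
Green → 5 (third significant figure)
Black → ×1 multiplier
Red → ±2% tolerance
275 × 1 = 275 Ω
Lowest = 275 × (1 − 2/100) = 269.5 Ω.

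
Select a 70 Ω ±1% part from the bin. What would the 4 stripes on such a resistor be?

violet, black, black, brown

70 Ω = 70 × 10^0.
7 → violet
0 → black
Multiplier 10^0 → black.
±1% tolerance → brown.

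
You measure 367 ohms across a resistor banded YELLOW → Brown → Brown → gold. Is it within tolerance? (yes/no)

Yellow → 4 (first significant figure)
Brown → 1 (second significant figure)
Brown → ×10 multiplier
Gold → ±5% tolerance
41 × 10 = 410 Ω
Allowed range: 389.5 Ω to 430.5 Ω.
367 ohms lies outside that range.

no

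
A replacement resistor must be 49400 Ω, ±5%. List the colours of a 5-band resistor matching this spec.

yellow, white, yellow, red, gold

49400 Ω = 494 × 10^2.
4 → yellow
9 → white
4 → yellow
Multiplier 10^2 → red.
±5% tolerance → gold.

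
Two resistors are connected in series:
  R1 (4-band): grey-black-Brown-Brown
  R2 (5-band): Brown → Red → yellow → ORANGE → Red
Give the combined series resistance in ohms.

R1: grey, black → 80; brown ×10 → 800 Ω.
R2: brown, red, yellow → 124; orange ×10^3 → 124000 Ω.
Series: 800 + 124000 = 124800 Ω.

124800 Ω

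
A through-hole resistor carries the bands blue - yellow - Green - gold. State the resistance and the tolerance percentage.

6400000 Ω ±5%

Blue → 6 (first significant figure)
Yellow → 4 (second significant figure)
Green → ×10^5 multiplier
Gold → ±5% tolerance
64 × 100000 = 6400000 Ω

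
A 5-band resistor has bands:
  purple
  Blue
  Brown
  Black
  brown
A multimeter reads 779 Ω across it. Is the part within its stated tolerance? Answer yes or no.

Violet → 7 (first significant figure)
Blue → 6 (second significant figure)
Brown → 1 (third significant figure)
Black → ×1 multiplier
Brown → ±1% tolerance
761 × 1 = 761 Ω
Allowed range: 753.39 Ω to 768.61 Ω.
779 Ω lies outside that range.

no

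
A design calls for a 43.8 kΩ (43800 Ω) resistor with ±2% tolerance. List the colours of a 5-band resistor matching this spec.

43800 Ω = 438 × 10^2.
4 → yellow
3 → orange
8 → grey
Multiplier 10^2 → red.
±2% tolerance → red.

yellow, orange, grey, red, red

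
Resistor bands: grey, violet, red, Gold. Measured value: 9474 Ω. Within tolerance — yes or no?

Grey → 8 (first significant figure)
Violet → 7 (second significant figure)
Red → ×10^2 multiplier
Gold → ±5% tolerance
87 × 100 = 8700 Ω
Allowed range: 8265 Ω to 9135 Ω.
9474 Ω lies outside that range.

no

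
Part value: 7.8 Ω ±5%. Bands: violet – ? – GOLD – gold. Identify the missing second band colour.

grey

7.8 Ω = 78 × 10^-1.
The second band gives digit 8 of the significand, and 8 is grey.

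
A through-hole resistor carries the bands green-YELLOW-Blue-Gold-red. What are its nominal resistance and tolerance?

Green → 5 (first significant figure)
Yellow → 4 (second significant figure)
Blue → 6 (third significant figure)
Gold → ×0.1 multiplier
Red → ±2% tolerance
546 × 0.1 = 54.6 Ω

54.6 Ω ±2%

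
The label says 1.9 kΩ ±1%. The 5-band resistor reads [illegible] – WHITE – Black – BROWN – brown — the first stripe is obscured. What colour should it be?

1900 Ω = 190 × 10^1.
The first band gives digit 1 of the significand, and 1 is brown.

brown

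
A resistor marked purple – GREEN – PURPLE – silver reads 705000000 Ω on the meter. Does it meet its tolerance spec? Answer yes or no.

Violet → 7 (first significant figure)
Green → 5 (second significant figure)
Violet → ×10^7 multiplier
Silver → ±10% tolerance
75 × 10000000 = 750000000 Ω
Allowed range: 675000000 Ω to 825000000 Ω.
705000000 Ω lies inside that range.

yes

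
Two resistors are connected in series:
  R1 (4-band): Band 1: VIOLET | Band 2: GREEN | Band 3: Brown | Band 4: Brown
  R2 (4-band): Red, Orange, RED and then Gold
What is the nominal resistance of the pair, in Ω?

R1: violet, green → 75; brown ×10 → 750 Ω.
R2: red, orange → 23; red ×10^2 → 2300 Ω.
Series: 750 + 2300 = 3050 Ω.

3050 Ω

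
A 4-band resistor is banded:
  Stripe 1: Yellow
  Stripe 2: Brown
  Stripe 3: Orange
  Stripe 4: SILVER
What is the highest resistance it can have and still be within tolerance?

45100 Ω

Yellow → 4 (first significant figure)
Brown → 1 (second significant figure)
Orange → ×10^3 multiplier
Silver → ±10% tolerance
41 × 1000 = 41000 Ω
Highest = 41000 × (1 + 10/100) = 45100 Ω.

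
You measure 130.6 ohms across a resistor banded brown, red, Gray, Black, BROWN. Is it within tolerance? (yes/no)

Brown → 1 (first significant figure)
Red → 2 (second significant figure)
Grey → 8 (third significant figure)
Black → ×1 multiplier
Brown → ±1% tolerance
128 × 1 = 128 Ω
Allowed range: 126.72 Ω to 129.28 Ω.
130.6 ohms lies outside that range.

no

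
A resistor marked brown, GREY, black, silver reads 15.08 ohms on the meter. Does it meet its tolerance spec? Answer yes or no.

no

Brown → 1 (first significant figure)
Grey → 8 (second significant figure)
Black → ×1 multiplier
Silver → ±10% tolerance
18 × 1 = 18 Ω
Allowed range: 16.2 Ω to 19.8 Ω.
15.08 ohms lies outside that range.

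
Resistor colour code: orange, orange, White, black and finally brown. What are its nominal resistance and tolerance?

339 Ω ±1%

Orange → 3 (first significant figure)
Orange → 3 (second significant figure)
White → 9 (third significant figure)
Black → ×1 multiplier
Brown → ±1% tolerance
339 × 1 = 339 Ω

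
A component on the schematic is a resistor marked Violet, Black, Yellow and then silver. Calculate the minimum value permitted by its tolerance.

Violet → 7 (first significant figure)
Black → 0 (second significant figure)
Yellow → ×10^4 multiplier
Silver → ±10% tolerance
70 × 10000 = 700000 Ω
Minimum = 700000 × (1 − 10/100) = 630000 Ω.

630000 Ω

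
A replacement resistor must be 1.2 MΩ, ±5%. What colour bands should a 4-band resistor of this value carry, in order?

1200000 Ω = 12 × 10^5.
1 → brown
2 → red
Multiplier 10^5 → green.
±5% tolerance → gold.

brown, red, green, gold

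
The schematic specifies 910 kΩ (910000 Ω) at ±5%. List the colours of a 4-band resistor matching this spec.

white, brown, yellow, gold

910000 Ω = 91 × 10^4.
9 → white
1 → brown
Multiplier 10^4 → yellow.
±5% tolerance → gold.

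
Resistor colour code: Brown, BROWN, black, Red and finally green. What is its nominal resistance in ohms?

Brown → 1 (first significant figure)
Brown → 1 (second significant figure)
Black → 0 (third significant figure)
Red → ×10^2 multiplier
110 × 100 = 11000 Ω

11000 Ω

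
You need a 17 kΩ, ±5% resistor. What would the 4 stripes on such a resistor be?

17000 Ω = 17 × 10^3.
1 → brown
7 → violet
Multiplier 10^3 → orange.
±5% tolerance → gold.

brown, violet, orange, gold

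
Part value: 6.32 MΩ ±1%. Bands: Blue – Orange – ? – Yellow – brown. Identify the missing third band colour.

red

6320000 Ω = 632 × 10^4.
The third band gives digit 2 of the significand, and 2 is red.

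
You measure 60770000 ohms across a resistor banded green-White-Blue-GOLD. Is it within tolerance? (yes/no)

Green → 5 (first significant figure)
White → 9 (second significant figure)
Blue → ×10^6 multiplier
Gold → ±5% tolerance
59 × 1000000 = 59000000 Ω
Allowed range: 56050000 Ω to 61950000 Ω.
60770000 ohms lies inside that range.

yes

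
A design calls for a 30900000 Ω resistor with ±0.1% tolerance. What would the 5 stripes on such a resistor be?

30900000 Ω = 309 × 10^5.
3 → orange
0 → black
9 → white
Multiplier 10^5 → green.
±0.1% tolerance → violet.

orange, black, white, green, violet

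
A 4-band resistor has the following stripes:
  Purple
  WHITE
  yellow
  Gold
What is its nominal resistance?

Violet → 7 (first significant figure)
White → 9 (second significant figure)
Yellow → ×10^4 multiplier
79 × 10000 = 790000 Ω

790000 Ω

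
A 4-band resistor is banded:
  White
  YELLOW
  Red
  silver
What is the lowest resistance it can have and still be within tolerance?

8460 Ω

White → 9 (first significant figure)
Yellow → 4 (second significant figure)
Red → ×10^2 multiplier
Silver → ±10% tolerance
94 × 100 = 9400 Ω
Lowest = 9400 × (1 − 10/100) = 8460 Ω.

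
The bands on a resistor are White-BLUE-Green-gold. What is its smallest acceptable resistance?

White → 9 (first significant figure)
Blue → 6 (second significant figure)
Green → ×10^5 multiplier
Gold → ±5% tolerance
96 × 100000 = 9600000 Ω
Smallest = 9600000 × (1 − 5/100) = 9120000 Ω.

9120000 Ω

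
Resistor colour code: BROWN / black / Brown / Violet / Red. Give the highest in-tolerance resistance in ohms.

1030200000 Ω

Brown → 1 (first significant figure)
Black → 0 (second significant figure)
Brown → 1 (third significant figure)
Violet → ×10^7 multiplier
Red → ±2% tolerance
101 × 10000000 = 1010000000 Ω
Highest = 1010000000 × (1 + 2/100) = 1030200000 Ω.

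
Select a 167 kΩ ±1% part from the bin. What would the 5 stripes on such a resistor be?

brown, blue, violet, orange, brown

167000 Ω = 167 × 10^3.
1 → brown
6 → blue
7 → violet
Multiplier 10^3 → orange.
±1% tolerance → brown.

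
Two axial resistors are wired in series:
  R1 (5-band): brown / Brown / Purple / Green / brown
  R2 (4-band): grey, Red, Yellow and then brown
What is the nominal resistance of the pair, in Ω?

R1: brown, brown, violet → 117; green ×10^5 → 11700000 Ω.
R2: grey, red → 82; yellow ×10^4 → 820000 Ω.
Series: 11700000 + 820000 = 12520000 Ω.

12520000 Ω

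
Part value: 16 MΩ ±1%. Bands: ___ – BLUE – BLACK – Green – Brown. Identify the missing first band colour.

16000000 Ω = 160 × 10^5.
The first band gives digit 1 of the significand, and 1 is brown.

brown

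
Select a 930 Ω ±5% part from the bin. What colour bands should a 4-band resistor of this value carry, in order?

white, orange, brown, gold

930 Ω = 93 × 10^1.
9 → white
3 → orange
Multiplier 10^1 → brown.
±5% tolerance → gold.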